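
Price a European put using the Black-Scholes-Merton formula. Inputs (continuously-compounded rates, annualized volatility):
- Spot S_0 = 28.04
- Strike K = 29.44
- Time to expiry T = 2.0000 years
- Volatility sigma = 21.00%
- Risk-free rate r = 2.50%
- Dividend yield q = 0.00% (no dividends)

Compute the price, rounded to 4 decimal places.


Answer: Price = 3.2900

Derivation:
d1 = (ln(S/K) + (r - q + 0.5*sigma^2) * T) / (sigma * sqrt(T)) = 0.15279489
d2 = d1 - sigma * sqrt(T) = -0.14418995
exp(-rT) = 0.95122942; exp(-qT) = 1.00000000
P = K * exp(-rT) * N(-d2) - S_0 * exp(-qT) * N(-d1)
N(-d1) = 0.43928001; N(-d2) = 0.55732476
P = 29.4400 * 0.95122942 * 0.55732476 - 28.0400 * 1.00000000 * 0.43928001 = 3.2900


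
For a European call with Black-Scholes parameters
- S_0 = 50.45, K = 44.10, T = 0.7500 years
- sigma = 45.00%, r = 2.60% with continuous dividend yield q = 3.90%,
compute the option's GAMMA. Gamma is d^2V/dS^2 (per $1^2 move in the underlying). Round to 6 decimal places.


d1 = 0.5150232916; d2 = 0.1253118599
phi(d1) = 0.3493912136; exp(-qT) = 0.9711736407; exp(-rT) = 0.9806888952
Gamma = exp(-qT) * phi(d1) / (S * sigma * sqrt(T)) = 0.9711736407 * 0.3493912136 / (50.4500 * 0.4500 * 0.8660254038) = 0.017259

Answer: Gamma = 0.017259


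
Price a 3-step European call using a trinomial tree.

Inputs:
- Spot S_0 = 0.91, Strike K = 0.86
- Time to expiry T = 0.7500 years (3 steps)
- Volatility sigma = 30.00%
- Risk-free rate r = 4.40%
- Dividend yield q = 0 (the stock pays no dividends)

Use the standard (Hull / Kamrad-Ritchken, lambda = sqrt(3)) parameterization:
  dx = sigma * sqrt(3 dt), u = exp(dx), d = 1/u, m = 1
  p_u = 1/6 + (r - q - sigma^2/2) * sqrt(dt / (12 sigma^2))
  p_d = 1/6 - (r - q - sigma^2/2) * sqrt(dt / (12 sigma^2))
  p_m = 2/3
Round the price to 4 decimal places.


dt = T/N = 0.250000; dx = sigma*sqrt(3*dt) = 0.259808
u = exp(dx) = 1.296681; d = 1/u = 0.771200
p_u = 0.166186, p_m = 0.666667, p_d = 0.167148
Discount per step: exp(-r*dt) = 0.989060
Stock lattice S(k, j) with j the centered position index:
  k=0: S(0,+0) = 0.9100
  k=1: S(1,-1) = 0.7018; S(1,+0) = 0.9100; S(1,+1) = 1.1800
  k=2: S(2,-2) = 0.5412; S(2,-1) = 0.7018; S(2,+0) = 0.9100; S(2,+1) = 1.1800; S(2,+2) = 1.5301
  k=3: S(3,-3) = 0.4174; S(3,-2) = 0.5412; S(3,-1) = 0.7018; S(3,+0) = 0.9100; S(3,+1) = 1.1800; S(3,+2) = 1.5301; S(3,+3) = 1.9840
Terminal payoffs V(N, j) = max(S_T - K, 0):
  V(3,-3) = 0.000000; V(3,-2) = 0.000000; V(3,-1) = 0.000000; V(3,+0) = 0.050000; V(3,+1) = 0.319979; V(3,+2) = 0.670056; V(3,+3) = 1.123994
Backward induction: V(k, j) = exp(-r*dt) * [p_u * V(k+1, j+1) + p_m * V(k+1, j) + p_d * V(k+1, j-1)]
  V(2,-2) = exp(-r*dt) * [p_u*0.000000 + p_m*0.000000 + p_d*0.000000] = 0.000000
  V(2,-1) = exp(-r*dt) * [p_u*0.050000 + p_m*0.000000 + p_d*0.000000] = 0.008218
  V(2,+0) = exp(-r*dt) * [p_u*0.319979 + p_m*0.050000 + p_d*0.000000] = 0.085563
  V(2,+1) = exp(-r*dt) * [p_u*0.670056 + p_m*0.319979 + p_d*0.050000] = 0.329387
  V(2,+2) = exp(-r*dt) * [p_u*1.123994 + p_m*0.670056 + p_d*0.319979] = 0.679464
  V(1,-1) = exp(-r*dt) * [p_u*0.085563 + p_m*0.008218 + p_d*0.000000] = 0.019483
  V(1,+0) = exp(-r*dt) * [p_u*0.329387 + p_m*0.085563 + p_d*0.008218] = 0.111917
  V(1,+1) = exp(-r*dt) * [p_u*0.679464 + p_m*0.329387 + p_d*0.085563] = 0.343016
  V(0,+0) = exp(-r*dt) * [p_u*0.343016 + p_m*0.111917 + p_d*0.019483] = 0.133397

Answer: Price = V(0,0) = 0.1334


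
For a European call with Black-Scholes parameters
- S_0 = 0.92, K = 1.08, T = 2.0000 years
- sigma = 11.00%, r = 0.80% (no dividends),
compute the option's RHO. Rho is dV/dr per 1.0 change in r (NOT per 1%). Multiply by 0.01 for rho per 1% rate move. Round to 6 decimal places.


Answer: Rho = 0.334357

Derivation:
d1 = -0.8500879512; d2 = -1.0056514430
phi(d1) = 0.2779641041; exp(-qT) = 1.0000000000; exp(-rT) = 0.9841273201
N(d2) = 0.1572916343
Rho = K*T*exp(-rT)*N(d2) = 1.0800 * 2.0000 * 0.9841273201 * 0.1572916343 = 0.334357


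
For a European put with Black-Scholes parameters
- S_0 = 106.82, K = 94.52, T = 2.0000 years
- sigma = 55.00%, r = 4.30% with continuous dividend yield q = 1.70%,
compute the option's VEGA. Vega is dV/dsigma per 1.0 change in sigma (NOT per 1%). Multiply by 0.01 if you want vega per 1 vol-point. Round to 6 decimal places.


d1 = 0.6130406523; d2 = -0.1647768070
phi(d1) = 0.3305993850; exp(-qT) = 0.9665715046; exp(-rT) = 0.9175942312
Vega = S * exp(-qT) * phi(d1) * sqrt(T) = 106.8200 * 0.9665715046 * 0.3305993850 * 1.4142135624 = 48.272923

Answer: Vega = 48.272923


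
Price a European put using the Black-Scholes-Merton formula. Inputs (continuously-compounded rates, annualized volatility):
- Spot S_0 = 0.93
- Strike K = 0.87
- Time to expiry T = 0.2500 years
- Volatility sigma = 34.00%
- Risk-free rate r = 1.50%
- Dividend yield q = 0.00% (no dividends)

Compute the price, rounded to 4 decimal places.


Answer: Price = 0.0344

Derivation:
d1 = (ln(S/K) + (r - q + 0.5*sigma^2) * T) / (sigma * sqrt(T)) = 0.49936103
d2 = d1 - sigma * sqrt(T) = 0.32936103
exp(-rT) = 0.99625702; exp(-qT) = 1.00000000
P = K * exp(-rT) * N(-d2) - S_0 * exp(-qT) * N(-d1)
N(-d1) = 0.30876254; N(-d2) = 0.37094141
P = 0.8700 * 0.99625702 * 0.37094141 - 0.9300 * 1.00000000 * 0.30876254 = 0.0344


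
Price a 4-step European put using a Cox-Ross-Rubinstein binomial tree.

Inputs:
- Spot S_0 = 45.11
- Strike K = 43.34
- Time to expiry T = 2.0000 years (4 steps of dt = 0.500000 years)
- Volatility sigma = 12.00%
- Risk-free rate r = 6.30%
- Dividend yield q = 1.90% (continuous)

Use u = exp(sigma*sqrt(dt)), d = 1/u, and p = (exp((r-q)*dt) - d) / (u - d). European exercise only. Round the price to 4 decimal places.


dt = T/N = 0.500000
u = exp(sigma*sqrt(dt)) = 1.088557; d = 1/u = 0.918647
p = (exp((r-q)*dt) - d) / (u - d) = 0.609715
Discount per step: exp(-r*dt) = 0.968991
Stock lattice S(k, i) with i counting down-moves:
  k=0: S(0,0) = 45.1100
  k=1: S(1,0) = 49.1048; S(1,1) = 41.4402
  k=2: S(2,0) = 53.4534; S(2,1) = 45.1100; S(2,2) = 38.0689
  k=3: S(3,0) = 58.1870; S(3,1) = 49.1048; S(3,2) = 41.4402; S(3,3) = 34.9719
  k=4: S(4,0) = 63.3399; S(4,1) = 53.4534; S(4,2) = 45.1100; S(4,3) = 38.0689; S(4,4) = 32.1269
Terminal payoffs V(N, i) = max(K - S_T, 0):
  V(4,0) = 0.000000; V(4,1) = 0.000000; V(4,2) = 0.000000; V(4,3) = 5.271075; V(4,4) = 11.213132
Backward induction: V(k, i) = exp(-r*dt) * [p * V(k+1, i) + (1-p) * V(k+1, i+1)].
  V(3,0) = exp(-r*dt) * [p*0.000000 + (1-p)*0.000000] = 0.000000
  V(3,1) = exp(-r*dt) * [p*0.000000 + (1-p)*0.000000] = 0.000000
  V(3,2) = exp(-r*dt) * [p*0.000000 + (1-p)*5.271075] = 1.993429
  V(3,3) = exp(-r*dt) * [p*5.271075 + (1-p)*11.213132] = 7.354806
  V(2,0) = exp(-r*dt) * [p*0.000000 + (1-p)*0.000000] = 0.000000
  V(2,1) = exp(-r*dt) * [p*0.000000 + (1-p)*1.993429] = 0.753880
  V(2,2) = exp(-r*dt) * [p*1.993429 + (1-p)*7.354806] = 3.959194
  V(1,0) = exp(-r*dt) * [p*0.000000 + (1-p)*0.753880] = 0.285104
  V(1,1) = exp(-r*dt) * [p*0.753880 + (1-p)*3.959194] = 1.942696
  V(0,0) = exp(-r*dt) * [p*0.285104 + (1-p)*1.942696] = 0.903136

Answer: Price = V(0,0) = 0.9031


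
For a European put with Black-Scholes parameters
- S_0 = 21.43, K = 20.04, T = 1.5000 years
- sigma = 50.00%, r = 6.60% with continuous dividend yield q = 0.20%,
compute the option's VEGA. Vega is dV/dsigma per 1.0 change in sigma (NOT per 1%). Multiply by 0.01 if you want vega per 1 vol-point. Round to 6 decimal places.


d1 = 0.5724645866; d2 = -0.0399078491
phi(d1) = 0.3386472125; exp(-qT) = 0.9970044955; exp(-rT) = 0.9057427080
Vega = S * exp(-qT) * phi(d1) * sqrt(T) = 21.4300 * 0.9970044955 * 0.3386472125 * 1.2247448714 = 8.861606

Answer: Vega = 8.861606


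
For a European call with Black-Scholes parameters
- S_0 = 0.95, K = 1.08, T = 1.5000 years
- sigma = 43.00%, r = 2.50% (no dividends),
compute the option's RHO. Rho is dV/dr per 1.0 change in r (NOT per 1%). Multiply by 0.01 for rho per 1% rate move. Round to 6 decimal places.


Answer: Rho = 0.517337

Derivation:
d1 = 0.0909931598; d2 = -0.4356471349
phi(d1) = 0.3972941221; exp(-qT) = 1.0000000000; exp(-rT) = 0.9631944177
N(d2) = 0.3315463835
Rho = K*T*exp(-rT)*N(d2) = 1.0800 * 1.5000 * 0.9631944177 * 0.3315463835 = 0.517337


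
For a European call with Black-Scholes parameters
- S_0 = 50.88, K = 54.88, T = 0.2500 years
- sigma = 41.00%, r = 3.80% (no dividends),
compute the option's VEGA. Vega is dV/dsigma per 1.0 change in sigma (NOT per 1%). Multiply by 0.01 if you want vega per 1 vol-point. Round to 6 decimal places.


d1 = -0.2203247043; d2 = -0.4253247043
phi(d1) = 0.3893759223; exp(-qT) = 1.0000000000; exp(-rT) = 0.9905449824
Vega = S * exp(-qT) * phi(d1) * sqrt(T) = 50.8800 * 1.0000000000 * 0.3893759223 * 0.5000000000 = 9.905723

Answer: Vega = 9.905723


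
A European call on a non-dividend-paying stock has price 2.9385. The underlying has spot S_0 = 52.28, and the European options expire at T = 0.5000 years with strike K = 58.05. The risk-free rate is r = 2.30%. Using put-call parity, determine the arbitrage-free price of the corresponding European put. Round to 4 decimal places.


Put-call parity: C - P = S_0 * exp(-qT) - K * exp(-rT).
S_0 * exp(-qT) = 52.2800 * 1.00000000 = 52.28000000
K * exp(-rT) = 58.0500 * 0.98856587 = 57.38624888
P = C - S*exp(-qT) + K*exp(-rT)
P = 2.9385 - 52.28000000 + 57.38624888 = 8.0447

Answer: Put price = 8.0447


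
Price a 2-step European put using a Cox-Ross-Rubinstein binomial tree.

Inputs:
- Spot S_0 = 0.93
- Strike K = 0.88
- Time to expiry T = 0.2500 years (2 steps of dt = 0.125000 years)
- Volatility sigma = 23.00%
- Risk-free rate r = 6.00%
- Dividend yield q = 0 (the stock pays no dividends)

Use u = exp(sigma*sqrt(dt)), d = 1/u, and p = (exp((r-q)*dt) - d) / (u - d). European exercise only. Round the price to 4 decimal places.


Answer: Price = V(0,0) = 0.0198

Derivation:
dt = T/N = 0.125000
u = exp(sigma*sqrt(dt)) = 1.084715; d = 1/u = 0.921901
p = (exp((r-q)*dt) - d) / (u - d) = 0.525920
Discount per step: exp(-r*dt) = 0.992528
Stock lattice S(k, i) with i counting down-moves:
  k=0: S(0,0) = 0.9300
  k=1: S(1,0) = 1.0088; S(1,1) = 0.8574
  k=2: S(2,0) = 1.0942; S(2,1) = 0.9300; S(2,2) = 0.7904
Terminal payoffs V(N, i) = max(K - S_T, 0):
  V(2,0) = 0.000000; V(2,1) = 0.000000; V(2,2) = 0.089591
Backward induction: V(k, i) = exp(-r*dt) * [p * V(k+1, i) + (1-p) * V(k+1, i+1)].
  V(1,0) = exp(-r*dt) * [p*0.000000 + (1-p)*0.000000] = 0.000000
  V(1,1) = exp(-r*dt) * [p*0.000000 + (1-p)*0.089591] = 0.042156
  V(0,0) = exp(-r*dt) * [p*0.000000 + (1-p)*0.042156] = 0.019836


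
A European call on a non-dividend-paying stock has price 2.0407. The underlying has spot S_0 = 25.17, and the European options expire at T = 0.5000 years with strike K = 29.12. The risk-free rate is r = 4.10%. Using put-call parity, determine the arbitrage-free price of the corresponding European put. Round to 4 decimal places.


Answer: Put price = 5.3998

Derivation:
Put-call parity: C - P = S_0 * exp(-qT) - K * exp(-rT).
S_0 * exp(-qT) = 25.1700 * 1.00000000 = 25.17000000
K * exp(-rT) = 29.1200 * 0.97970870 = 28.52911724
P = C - S*exp(-qT) + K*exp(-rT)
P = 2.0407 - 25.17000000 + 28.52911724 = 5.3998


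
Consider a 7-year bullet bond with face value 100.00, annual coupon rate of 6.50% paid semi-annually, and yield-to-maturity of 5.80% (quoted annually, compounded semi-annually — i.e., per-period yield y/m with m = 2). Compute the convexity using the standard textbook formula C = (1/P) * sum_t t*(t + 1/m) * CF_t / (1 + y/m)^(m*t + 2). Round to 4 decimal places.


Answer: Convexity = 38.0562

Derivation:
Coupon per period c = face * coupon_rate / m = 3.250000
Periods per year m = 2; per-period yield y/m = 0.029000
Number of cashflows N = 14
Cashflows (t years, CF_t, discount factor 1/(1+y/m)^(m*t), PV):
  t = 0.5000: CF_t = 3.250000, DF = 0.971817, PV = 3.158406
  t = 1.0000: CF_t = 3.250000, DF = 0.944429, PV = 3.069394
  t = 1.5000: CF_t = 3.250000, DF = 0.917812, PV = 2.982890
  t = 2.0000: CF_t = 3.250000, DF = 0.891946, PV = 2.898824
  t = 2.5000: CF_t = 3.250000, DF = 0.866808, PV = 2.817127
  t = 3.0000: CF_t = 3.250000, DF = 0.842379, PV = 2.737733
  t = 3.5000: CF_t = 3.250000, DF = 0.818639, PV = 2.660576
  t = 4.0000: CF_t = 3.250000, DF = 0.795567, PV = 2.585594
  t = 4.5000: CF_t = 3.250000, DF = 0.773146, PV = 2.512725
  t = 5.0000: CF_t = 3.250000, DF = 0.751357, PV = 2.441910
  t = 5.5000: CF_t = 3.250000, DF = 0.730182, PV = 2.373090
  t = 6.0000: CF_t = 3.250000, DF = 0.709603, PV = 2.306210
  t = 6.5000: CF_t = 3.250000, DF = 0.689605, PV = 2.241215
  t = 7.0000: CF_t = 103.250000, DF = 0.670170, PV = 69.195016
Price P = sum_t PV_t = 103.980711
Convexity numerator sum_t t*(t + 1/m) * CF_t / (1+y/m)^(m*t + 2):
  t = 0.5000: term = 1.491445
  t = 1.0000: term = 4.348236
  t = 1.5000: term = 8.451382
  t = 2.0000: term = 13.688666
  t = 2.5000: term = 19.954323
  t = 3.0000: term = 27.148739
  t = 3.5000: term = 35.178152
  t = 4.0000: term = 43.954376
  t = 4.5000: term = 53.394529
  t = 5.0000: term = 63.420777
  t = 5.5000: term = 73.960090
  t = 6.0000: term = 84.944003
  t = 6.5000: term = 96.308393
  t = 7.0000: term = 3430.862931
Convexity = (1/P) * sum = 3957.106041 / 103.980711 = 38.056155


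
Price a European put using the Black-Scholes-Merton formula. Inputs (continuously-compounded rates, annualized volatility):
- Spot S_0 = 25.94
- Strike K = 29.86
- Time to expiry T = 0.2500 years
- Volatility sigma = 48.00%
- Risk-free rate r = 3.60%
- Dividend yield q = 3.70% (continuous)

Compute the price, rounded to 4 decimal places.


Answer: Price = 5.0263

Derivation:
d1 = (ln(S/K) + (r - q + 0.5*sigma^2) * T) / (sigma * sqrt(T)) = -0.46743172
d2 = d1 - sigma * sqrt(T) = -0.70743172
exp(-rT) = 0.99104038; exp(-qT) = 0.99079265
P = K * exp(-rT) * N(-d2) - S_0 * exp(-qT) * N(-d1)
N(-d1) = 0.67990448; N(-d2) = 0.76035089
P = 29.8600 * 0.99104038 * 0.76035089 - 25.9400 * 0.99079265 * 0.67990448 = 5.0263


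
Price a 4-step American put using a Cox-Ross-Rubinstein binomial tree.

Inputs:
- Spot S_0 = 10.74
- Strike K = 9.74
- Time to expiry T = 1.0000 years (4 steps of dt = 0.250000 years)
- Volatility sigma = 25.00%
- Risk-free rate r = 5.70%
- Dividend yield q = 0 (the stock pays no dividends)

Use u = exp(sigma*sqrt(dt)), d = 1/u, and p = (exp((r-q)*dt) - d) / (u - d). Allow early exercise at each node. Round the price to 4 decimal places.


dt = T/N = 0.250000
u = exp(sigma*sqrt(dt)) = 1.133148; d = 1/u = 0.882497
p = (exp((r-q)*dt) - d) / (u - d) = 0.526049
Discount per step: exp(-r*dt) = 0.985851
Stock lattice S(k, i) with i counting down-moves:
  k=0: S(0,0) = 10.7400
  k=1: S(1,0) = 12.1700; S(1,1) = 9.4780
  k=2: S(2,0) = 13.7904; S(2,1) = 10.7400; S(2,2) = 8.3643
  k=3: S(3,0) = 15.6266; S(3,1) = 12.1700; S(3,2) = 9.4780; S(3,3) = 7.3815
  k=4: S(4,0) = 17.7073; S(4,1) = 13.7904; S(4,2) = 10.7400; S(4,3) = 8.3643; S(4,4) = 6.5141
Terminal payoffs V(N, i) = max(K - S_T, 0):
  V(4,0) = 0.000000; V(4,1) = 0.000000; V(4,2) = 0.000000; V(4,3) = 1.375680; V(4,4) = 3.225861
Backward induction: V(k, i) = exp(-r*dt) * [p * V(k+1, i) + (1-p) * V(k+1, i+1)]; then take max(V_cont, immediate exercise) for American.
  V(3,0) = exp(-r*dt) * [p*0.000000 + (1-p)*0.000000] = 0.000000; exercise = 0.000000; V(3,0) = max -> 0.000000
  V(3,1) = exp(-r*dt) * [p*0.000000 + (1-p)*0.000000] = 0.000000; exercise = 0.000000; V(3,1) = max -> 0.000000
  V(3,2) = exp(-r*dt) * [p*0.000000 + (1-p)*1.375680] = 0.642779; exercise = 0.261983; V(3,2) = max -> 0.642779
  V(3,3) = exp(-r*dt) * [p*1.375680 + (1-p)*3.225861] = 2.220702; exercise = 2.358513; V(3,3) = max -> 2.358513
  V(2,0) = exp(-r*dt) * [p*0.000000 + (1-p)*0.000000] = 0.000000; exercise = 0.000000; V(2,0) = max -> 0.000000
  V(2,1) = exp(-r*dt) * [p*0.000000 + (1-p)*0.642779] = 0.300335; exercise = 0.000000; V(2,1) = max -> 0.300335
  V(2,2) = exp(-r*dt) * [p*0.642779 + (1-p)*2.358513] = 1.435352; exercise = 1.375680; V(2,2) = max -> 1.435352
  V(1,0) = exp(-r*dt) * [p*0.000000 + (1-p)*0.300335] = 0.140330; exercise = 0.000000; V(1,0) = max -> 0.140330
  V(1,1) = exp(-r*dt) * [p*0.300335 + (1-p)*1.435352] = 0.826416; exercise = 0.261983; V(1,1) = max -> 0.826416
  V(0,0) = exp(-r*dt) * [p*0.140330 + (1-p)*0.826416] = 0.458915; exercise = 0.000000; V(0,0) = max -> 0.458915

Answer: Price = V(0,0) = 0.4589


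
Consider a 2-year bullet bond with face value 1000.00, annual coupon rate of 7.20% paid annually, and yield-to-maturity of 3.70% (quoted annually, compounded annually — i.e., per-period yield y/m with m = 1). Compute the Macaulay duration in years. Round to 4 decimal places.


Answer: Macaulay duration = 1.9349 years

Derivation:
Coupon per period c = face * coupon_rate / m = 72.000000
Periods per year m = 1; per-period yield y/m = 0.037000
Number of cashflows N = 2
Cashflows (t years, CF_t, discount factor 1/(1+y/m)^(m*t), PV):
  t = 1.0000: CF_t = 72.000000, DF = 0.964320, PV = 69.431051
  t = 2.0000: CF_t = 1072.000000, DF = 0.929913, PV = 996.867122
Price P = sum_t PV_t = 1066.298173
Macaulay numerator sum_t t * PV_t:
  t * PV_t at t = 1.0000: 69.431051
  t * PV_t at t = 2.0000: 1993.734244
Macaulay duration D = (sum_t t * PV_t) / P = 2063.165295 / 1066.298173 = 1.934886


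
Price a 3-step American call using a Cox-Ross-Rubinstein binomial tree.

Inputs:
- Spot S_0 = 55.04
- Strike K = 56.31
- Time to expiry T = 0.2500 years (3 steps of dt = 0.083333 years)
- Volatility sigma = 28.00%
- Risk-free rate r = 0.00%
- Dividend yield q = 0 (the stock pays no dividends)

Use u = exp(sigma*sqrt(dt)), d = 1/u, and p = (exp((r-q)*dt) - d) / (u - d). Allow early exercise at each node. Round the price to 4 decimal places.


dt = T/N = 0.083333
u = exp(sigma*sqrt(dt)) = 1.084186; d = 1/u = 0.922351
p = (exp((r-q)*dt) - d) / (u - d) = 0.479804
Discount per step: exp(-r*dt) = 1.000000
Stock lattice S(k, i) with i counting down-moves:
  k=0: S(0,0) = 55.0400
  k=1: S(1,0) = 59.6736; S(1,1) = 50.7662
  k=2: S(2,0) = 64.6972; S(2,1) = 55.0400; S(2,2) = 46.8243
  k=3: S(3,0) = 70.1438; S(3,1) = 59.6736; S(3,2) = 50.7662; S(3,3) = 43.1884
Terminal payoffs V(N, i) = max(S_T - K, 0):
  V(3,0) = 13.833792; V(3,1) = 3.363571; V(3,2) = 0.000000; V(3,3) = 0.000000
Backward induction: V(k, i) = exp(-r*dt) * [p * V(k+1, i) + (1-p) * V(k+1, i+1)]; then take max(V_cont, immediate exercise) for American.
  V(2,0) = exp(-r*dt) * [p*13.833792 + (1-p)*3.363571] = 8.387222; exercise = 8.387222; V(2,0) = max -> 8.387222
  V(2,1) = exp(-r*dt) * [p*3.363571 + (1-p)*0.000000] = 1.613854; exercise = 0.000000; V(2,1) = max -> 1.613854
  V(2,2) = exp(-r*dt) * [p*0.000000 + (1-p)*0.000000] = 0.000000; exercise = 0.000000; V(2,2) = max -> 0.000000
  V(1,0) = exp(-r*dt) * [p*8.387222 + (1-p)*1.613854] = 4.863741; exercise = 3.363571; V(1,0) = max -> 4.863741
  V(1,1) = exp(-r*dt) * [p*1.613854 + (1-p)*0.000000] = 0.774333; exercise = 0.000000; V(1,1) = max -> 0.774333
  V(0,0) = exp(-r*dt) * [p*4.863741 + (1-p)*0.774333] = 2.736447; exercise = 0.000000; V(0,0) = max -> 2.736447

Answer: Price = V(0,0) = 2.7364


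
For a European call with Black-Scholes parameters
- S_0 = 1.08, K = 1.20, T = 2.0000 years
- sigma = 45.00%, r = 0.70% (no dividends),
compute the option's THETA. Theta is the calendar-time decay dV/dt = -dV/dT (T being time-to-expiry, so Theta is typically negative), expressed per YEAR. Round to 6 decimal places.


d1 = 0.1746388512; d2 = -0.4617572519
phi(d1) = 0.3929048150; exp(-qT) = 1.0000000000; exp(-rT) = 0.9860975443
Theta = -S*exp(-qT)*phi(d1)*sigma/(2*sqrt(T)) - r*K*exp(-rT)*N(d2) + q*S*exp(-qT)*N(d1)
N(d1) = 0.5693182906; N(d2) = 0.3221277048; sqrt(T) = 1.4142135624
Term 1 = -1.0800 * 1.0000000000 * 0.3929048150 * 0.4500 / (2 * 1.4142135624) = -0.0675116351
Term 2 = -0.0070 * 1.2000 * 0.9860975443 * 0.3221277048 = -0.0026682544
Term 3 = 0 (no dividend yield, q = 0)
Theta = -0.0675116351 + (-0.0026682544) + (0.0000000000) = -0.070180

Answer: Theta = -0.070180


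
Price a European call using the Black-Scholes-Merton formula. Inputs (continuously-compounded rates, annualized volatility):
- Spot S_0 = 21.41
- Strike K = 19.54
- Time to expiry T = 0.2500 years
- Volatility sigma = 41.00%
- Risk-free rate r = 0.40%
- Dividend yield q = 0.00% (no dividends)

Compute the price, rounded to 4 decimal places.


Answer: Price = 2.7817

Derivation:
d1 = (ln(S/K) + (r - q + 0.5*sigma^2) * T) / (sigma * sqrt(T)) = 0.55320466
d2 = d1 - sigma * sqrt(T) = 0.34820466
exp(-rT) = 0.99900050; exp(-qT) = 1.00000000
C = S_0 * exp(-qT) * N(d1) - K * exp(-rT) * N(d2)
N(d1) = 0.70993836; N(d2) = 0.63615676
C = 21.4100 * 1.00000000 * 0.70993836 - 19.5400 * 0.99900050 * 0.63615676 = 2.7817


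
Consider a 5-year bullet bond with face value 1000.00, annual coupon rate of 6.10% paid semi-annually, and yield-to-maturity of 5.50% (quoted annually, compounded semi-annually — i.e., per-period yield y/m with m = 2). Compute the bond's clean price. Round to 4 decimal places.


Answer: Price = 1025.9202

Derivation:
Coupon per period c = face * coupon_rate / m = 30.500000
Periods per year m = 2; per-period yield y/m = 0.027500
Number of cashflows N = 10
Cashflows (t years, CF_t, discount factor 1/(1+y/m)^(m*t), PV):
  t = 0.5000: CF_t = 30.500000, DF = 0.973236, PV = 29.683698
  t = 1.0000: CF_t = 30.500000, DF = 0.947188, PV = 28.889244
  t = 1.5000: CF_t = 30.500000, DF = 0.921838, PV = 28.116053
  t = 2.0000: CF_t = 30.500000, DF = 0.897166, PV = 27.363555
  t = 2.5000: CF_t = 30.500000, DF = 0.873154, PV = 26.631197
  t = 3.0000: CF_t = 30.500000, DF = 0.849785, PV = 25.918440
  t = 3.5000: CF_t = 30.500000, DF = 0.827041, PV = 25.224759
  t = 4.0000: CF_t = 30.500000, DF = 0.804906, PV = 24.549644
  t = 4.5000: CF_t = 30.500000, DF = 0.783364, PV = 23.892597
  t = 5.0000: CF_t = 1030.500000, DF = 0.762398, PV = 785.651042
Price P = sum_t PV_t = 1025.920228


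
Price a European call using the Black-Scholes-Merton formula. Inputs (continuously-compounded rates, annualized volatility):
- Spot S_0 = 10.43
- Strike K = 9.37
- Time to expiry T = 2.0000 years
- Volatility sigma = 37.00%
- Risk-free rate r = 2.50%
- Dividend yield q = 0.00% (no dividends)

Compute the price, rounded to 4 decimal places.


Answer: Price = 2.8418

Derivation:
d1 = (ln(S/K) + (r - q + 0.5*sigma^2) * T) / (sigma * sqrt(T)) = 0.56200307
d2 = d1 - sigma * sqrt(T) = 0.03874405
exp(-rT) = 0.95122942; exp(-qT) = 1.00000000
C = S_0 * exp(-qT) * N(d1) - K * exp(-rT) * N(d2)
N(d1) = 0.71294304; N(d2) = 0.51545277
C = 10.4300 * 1.00000000 * 0.71294304 - 9.3700 * 0.95122942 * 0.51545277 = 2.8418


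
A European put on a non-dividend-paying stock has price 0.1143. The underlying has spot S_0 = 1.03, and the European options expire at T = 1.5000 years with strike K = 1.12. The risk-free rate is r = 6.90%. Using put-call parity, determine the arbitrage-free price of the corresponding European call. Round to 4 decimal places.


Put-call parity: C - P = S_0 * exp(-qT) - K * exp(-rT).
S_0 * exp(-qT) = 1.0300 * 1.00000000 = 1.03000000
K * exp(-rT) = 1.1200 * 0.90167602 = 1.00987715
C = P + S*exp(-qT) - K*exp(-rT)
C = 0.1143 + 1.03000000 - 1.00987715 = 0.1344

Answer: Call price = 0.1344


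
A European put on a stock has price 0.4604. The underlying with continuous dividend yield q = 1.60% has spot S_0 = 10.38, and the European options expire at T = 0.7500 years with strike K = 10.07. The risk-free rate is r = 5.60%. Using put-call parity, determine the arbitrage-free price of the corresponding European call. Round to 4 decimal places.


Put-call parity: C - P = S_0 * exp(-qT) - K * exp(-rT).
S_0 * exp(-qT) = 10.3800 * 0.98807171 = 10.25618438
K * exp(-rT) = 10.0700 * 0.95886978 = 9.65581869
C = P + S*exp(-qT) - K*exp(-rT)
C = 0.4604 + 10.25618438 - 9.65581869 = 1.0608

Answer: Call price = 1.0608


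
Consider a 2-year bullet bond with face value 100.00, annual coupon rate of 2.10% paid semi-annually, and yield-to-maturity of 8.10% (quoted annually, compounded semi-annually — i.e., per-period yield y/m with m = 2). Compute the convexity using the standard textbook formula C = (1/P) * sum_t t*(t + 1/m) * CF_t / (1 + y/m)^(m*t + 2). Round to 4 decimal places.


Answer: Convexity = 4.5168

Derivation:
Coupon per period c = face * coupon_rate / m = 1.050000
Periods per year m = 2; per-period yield y/m = 0.040500
Number of cashflows N = 4
Cashflows (t years, CF_t, discount factor 1/(1+y/m)^(m*t), PV):
  t = 0.5000: CF_t = 1.050000, DF = 0.961076, PV = 1.009130
  t = 1.0000: CF_t = 1.050000, DF = 0.923668, PV = 0.969851
  t = 1.5000: CF_t = 1.050000, DF = 0.887715, PV = 0.932101
  t = 2.0000: CF_t = 101.050000, DF = 0.853162, PV = 86.212051
Price P = sum_t PV_t = 89.123134
Convexity numerator sum_t t*(t + 1/m) * CF_t / (1+y/m)^(m*t + 2):
  t = 0.5000: term = 0.466051
  t = 1.0000: term = 1.343731
  t = 1.5000: term = 2.582856
  t = 2.0000: term = 398.156504
Convexity = (1/P) * sum = 402.549141 / 89.123134 = 4.516775


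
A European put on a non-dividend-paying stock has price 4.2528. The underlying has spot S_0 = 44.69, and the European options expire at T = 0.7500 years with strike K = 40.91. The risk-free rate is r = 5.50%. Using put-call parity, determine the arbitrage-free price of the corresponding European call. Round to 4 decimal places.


Answer: Call price = 9.6860

Derivation:
Put-call parity: C - P = S_0 * exp(-qT) - K * exp(-rT).
S_0 * exp(-qT) = 44.6900 * 1.00000000 = 44.69000000
K * exp(-rT) = 40.9100 * 0.95958920 = 39.25679428
C = P + S*exp(-qT) - K*exp(-rT)
C = 4.2528 + 44.69000000 - 39.25679428 = 9.6860


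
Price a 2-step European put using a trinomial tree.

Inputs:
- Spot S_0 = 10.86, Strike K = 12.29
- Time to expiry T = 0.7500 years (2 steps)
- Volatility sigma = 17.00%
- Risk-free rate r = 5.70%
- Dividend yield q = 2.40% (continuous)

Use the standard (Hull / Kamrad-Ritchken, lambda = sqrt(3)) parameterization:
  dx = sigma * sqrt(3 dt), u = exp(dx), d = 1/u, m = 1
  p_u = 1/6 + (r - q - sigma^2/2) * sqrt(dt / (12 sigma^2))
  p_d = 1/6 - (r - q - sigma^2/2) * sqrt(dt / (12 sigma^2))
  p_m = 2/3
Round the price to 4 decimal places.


Answer: Price = V(0,0) = 1.3888

Derivation:
dt = T/N = 0.375000; dx = sigma*sqrt(3*dt) = 0.180312
u = exp(dx) = 1.197591; d = 1/u = 0.835009
p_u = 0.185956, p_m = 0.666667, p_d = 0.147377
Discount per step: exp(-r*dt) = 0.978852
Stock lattice S(k, j) with j the centered position index:
  k=0: S(0,+0) = 10.8600
  k=1: S(1,-1) = 9.0682; S(1,+0) = 10.8600; S(1,+1) = 13.0058
  k=2: S(2,-2) = 7.5720; S(2,-1) = 9.0682; S(2,+0) = 10.8600; S(2,+1) = 13.0058; S(2,+2) = 15.5757
Terminal payoffs V(N, j) = max(K - S_T, 0):
  V(2,-2) = 4.717965; V(2,-1) = 3.221797; V(2,+0) = 1.430000; V(2,+1) = 0.000000; V(2,+2) = 0.000000
Backward induction: V(k, j) = exp(-r*dt) * [p_u * V(k+1, j+1) + p_m * V(k+1, j) + p_d * V(k+1, j-1)]
  V(1,-1) = exp(-r*dt) * [p_u*1.430000 + p_m*3.221797 + p_d*4.717965] = 3.043351
  V(1,+0) = exp(-r*dt) * [p_u*0.000000 + p_m*1.430000 + p_d*3.221797] = 1.397950
  V(1,+1) = exp(-r*dt) * [p_u*0.000000 + p_m*0.000000 + p_d*1.430000] = 0.206292
  V(0,+0) = exp(-r*dt) * [p_u*0.206292 + p_m*1.397950 + p_d*3.043351] = 1.388843


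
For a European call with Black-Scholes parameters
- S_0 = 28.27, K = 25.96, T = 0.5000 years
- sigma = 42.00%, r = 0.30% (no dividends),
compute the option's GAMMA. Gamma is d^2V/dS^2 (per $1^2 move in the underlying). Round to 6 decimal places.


d1 = 0.4405756075; d2 = 0.1435907594
phi(d1) = 0.3620431171; exp(-qT) = 1.0000000000; exp(-rT) = 0.9985011244
Gamma = exp(-qT) * phi(d1) / (S * sigma * sqrt(T)) = 1.0000000000 * 0.3620431171 / (28.2700 * 0.4200 * 0.7071067812) = 0.043122

Answer: Gamma = 0.043122


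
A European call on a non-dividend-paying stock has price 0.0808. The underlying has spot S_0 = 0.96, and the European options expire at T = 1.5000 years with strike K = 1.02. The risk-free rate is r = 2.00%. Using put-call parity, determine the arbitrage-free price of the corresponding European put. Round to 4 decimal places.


Put-call parity: C - P = S_0 * exp(-qT) - K * exp(-rT).
S_0 * exp(-qT) = 0.9600 * 1.00000000 = 0.96000000
K * exp(-rT) = 1.0200 * 0.97044553 = 0.98985444
P = C - S*exp(-qT) + K*exp(-rT)
P = 0.0808 - 0.96000000 + 0.98985444 = 0.1107

Answer: Put price = 0.1107


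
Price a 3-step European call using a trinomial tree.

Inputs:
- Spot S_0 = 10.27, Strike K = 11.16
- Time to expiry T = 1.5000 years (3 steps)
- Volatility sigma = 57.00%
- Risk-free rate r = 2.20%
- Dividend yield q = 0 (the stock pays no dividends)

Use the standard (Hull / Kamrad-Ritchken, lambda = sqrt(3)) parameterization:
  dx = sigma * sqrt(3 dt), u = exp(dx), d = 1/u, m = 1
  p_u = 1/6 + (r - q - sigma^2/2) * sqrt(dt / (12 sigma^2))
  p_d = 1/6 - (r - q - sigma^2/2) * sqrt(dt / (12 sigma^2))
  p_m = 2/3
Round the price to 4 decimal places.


dt = T/N = 0.500000; dx = sigma*sqrt(3*dt) = 0.698105
u = exp(dx) = 2.009939; d = 1/u = 0.497527
p_u = 0.116370, p_m = 0.666667, p_d = 0.216964
Discount per step: exp(-r*dt) = 0.989060
Stock lattice S(k, j) with j the centered position index:
  k=0: S(0,+0) = 10.2700
  k=1: S(1,-1) = 5.1096; S(1,+0) = 10.2700; S(1,+1) = 20.6421
  k=2: S(2,-2) = 2.5422; S(2,-1) = 5.1096; S(2,+0) = 10.2700; S(2,+1) = 20.6421; S(2,+2) = 41.4893
  k=3: S(3,-3) = 1.2648; S(3,-2) = 2.5422; S(3,-1) = 5.1096; S(3,+0) = 10.2700; S(3,+1) = 20.6421; S(3,+2) = 41.4893; S(3,+3) = 83.3910
Terminal payoffs V(N, j) = max(S_T - K, 0):
  V(3,-3) = 0.000000; V(3,-2) = 0.000000; V(3,-1) = 0.000000; V(3,+0) = 0.000000; V(3,+1) = 9.482078; V(3,+2) = 30.329326; V(3,+3) = 72.231030
Backward induction: V(k, j) = exp(-r*dt) * [p_u * V(k+1, j+1) + p_m * V(k+1, j) + p_d * V(k+1, j-1)]
  V(2,-2) = exp(-r*dt) * [p_u*0.000000 + p_m*0.000000 + p_d*0.000000] = 0.000000
  V(2,-1) = exp(-r*dt) * [p_u*0.000000 + p_m*0.000000 + p_d*0.000000] = 0.000000
  V(2,+0) = exp(-r*dt) * [p_u*9.482078 + p_m*0.000000 + p_d*0.000000] = 1.091356
  V(2,+1) = exp(-r*dt) * [p_u*30.329326 + p_m*9.482078 + p_d*0.000000] = 9.743036
  V(2,+2) = exp(-r*dt) * [p_u*72.231030 + p_m*30.329326 + p_d*9.482078] = 30.346667
  V(1,-1) = exp(-r*dt) * [p_u*1.091356 + p_m*0.000000 + p_d*0.000000] = 0.125611
  V(1,+0) = exp(-r*dt) * [p_u*9.743036 + p_m*1.091356 + p_d*0.000000] = 1.841003
  V(1,+1) = exp(-r*dt) * [p_u*30.346667 + p_m*9.743036 + p_d*1.091356] = 10.151296
  V(0,+0) = exp(-r*dt) * [p_u*10.151296 + p_m*1.841003 + p_d*0.125611] = 2.409244

Answer: Price = V(0,0) = 2.4092


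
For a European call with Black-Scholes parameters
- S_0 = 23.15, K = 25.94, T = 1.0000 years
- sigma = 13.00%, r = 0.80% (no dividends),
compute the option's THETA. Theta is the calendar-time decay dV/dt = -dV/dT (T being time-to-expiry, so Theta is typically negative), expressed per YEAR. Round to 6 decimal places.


d1 = -0.7487799874; d2 = -0.8787799874
phi(d1) = 0.3014128775; exp(-qT) = 1.0000000000; exp(-rT) = 0.9920319148
Theta = -S*exp(-qT)*phi(d1)*sigma/(2*sqrt(T)) - r*K*exp(-rT)*N(d2) + q*S*exp(-qT)*N(d1)
N(d1) = 0.2269949119; N(d2) = 0.1897602896; sqrt(T) = 1.0000000000
Term 1 = -23.1500 * 1.0000000000 * 0.3014128775 * 0.1300 / (2 * 1.0000000000) = -0.4535510274
Term 2 = -0.0080 * 25.9400 * 0.9920319148 * 0.1897602896 = -0.0390652796
Term 3 = 0 (no dividend yield, q = 0)
Theta = -0.4535510274 + (-0.0390652796) + (0.0000000000) = -0.492616

Answer: Theta = -0.492616


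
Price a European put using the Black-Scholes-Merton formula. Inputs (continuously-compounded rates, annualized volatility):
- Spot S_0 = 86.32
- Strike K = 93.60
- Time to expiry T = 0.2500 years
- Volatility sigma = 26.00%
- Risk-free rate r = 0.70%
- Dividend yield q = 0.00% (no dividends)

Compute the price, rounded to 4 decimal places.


d1 = (ln(S/K) + (r - q + 0.5*sigma^2) * T) / (sigma * sqrt(T)) = -0.54437740
d2 = d1 - sigma * sqrt(T) = -0.67437740
exp(-rT) = 0.99825153; exp(-qT) = 1.00000000
P = K * exp(-rT) * N(-d2) - S_0 * exp(-qT) * N(-d1)
N(-d1) = 0.70690910; N(-d2) = 0.74996430
P = 93.6000 * 0.99825153 * 0.74996430 - 86.3200 * 1.00000000 * 0.70690910 = 9.0535

Answer: Price = 9.0535


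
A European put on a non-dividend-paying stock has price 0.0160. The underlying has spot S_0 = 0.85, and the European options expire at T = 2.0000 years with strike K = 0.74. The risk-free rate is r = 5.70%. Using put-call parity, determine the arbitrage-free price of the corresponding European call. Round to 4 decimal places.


Put-call parity: C - P = S_0 * exp(-qT) - K * exp(-rT).
S_0 * exp(-qT) = 0.8500 * 1.00000000 = 0.85000000
K * exp(-rT) = 0.7400 * 0.89225796 = 0.66027089
C = P + S*exp(-qT) - K*exp(-rT)
C = 0.0160 + 0.85000000 - 0.66027089 = 0.2057

Answer: Call price = 0.2057


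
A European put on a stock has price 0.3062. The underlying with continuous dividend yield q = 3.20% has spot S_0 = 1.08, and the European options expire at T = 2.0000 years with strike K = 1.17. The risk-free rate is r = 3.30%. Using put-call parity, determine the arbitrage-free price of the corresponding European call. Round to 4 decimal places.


Put-call parity: C - P = S_0 * exp(-qT) - K * exp(-rT).
S_0 * exp(-qT) = 1.0800 * 0.93800500 = 1.01304540
K * exp(-rT) = 1.1700 * 0.93613086 = 1.09527311
C = P + S*exp(-qT) - K*exp(-rT)
C = 0.3062 + 1.01304540 - 1.09527311 = 0.2240

Answer: Call price = 0.2240


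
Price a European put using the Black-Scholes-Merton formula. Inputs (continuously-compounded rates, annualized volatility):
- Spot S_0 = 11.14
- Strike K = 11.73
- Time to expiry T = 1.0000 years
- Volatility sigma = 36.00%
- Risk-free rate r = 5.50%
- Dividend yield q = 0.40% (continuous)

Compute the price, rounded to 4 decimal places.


d1 = (ln(S/K) + (r - q + 0.5*sigma^2) * T) / (sigma * sqrt(T)) = 0.17831270
d2 = d1 - sigma * sqrt(T) = -0.18168730
exp(-rT) = 0.94648515; exp(-qT) = 0.99600799
P = K * exp(-rT) * N(-d2) - S_0 * exp(-qT) * N(-d1)
N(-d1) = 0.42923870; N(-d2) = 0.57208593
P = 11.7300 * 0.94648515 * 0.57208593 - 11.1400 * 0.99600799 * 0.42923870 = 1.5888

Answer: Price = 1.5888


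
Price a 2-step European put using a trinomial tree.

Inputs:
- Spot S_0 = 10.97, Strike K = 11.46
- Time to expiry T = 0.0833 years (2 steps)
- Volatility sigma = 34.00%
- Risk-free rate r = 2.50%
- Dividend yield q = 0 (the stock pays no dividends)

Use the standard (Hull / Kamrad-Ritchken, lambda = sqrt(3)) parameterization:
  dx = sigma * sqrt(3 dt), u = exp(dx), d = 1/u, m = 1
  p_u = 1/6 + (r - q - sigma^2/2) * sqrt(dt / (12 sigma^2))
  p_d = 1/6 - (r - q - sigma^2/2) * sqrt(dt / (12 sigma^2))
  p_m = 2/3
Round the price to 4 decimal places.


Answer: Price = V(0,0) = 0.7257

Derivation:
dt = T/N = 0.041650; dx = sigma*sqrt(3*dt) = 0.120184
u = exp(dx) = 1.127704; d = 1/u = 0.886757
p_u = 0.160983, p_m = 0.666667, p_d = 0.172350
Discount per step: exp(-r*dt) = 0.998959
Stock lattice S(k, j) with j the centered position index:
  k=0: S(0,+0) = 10.9700
  k=1: S(1,-1) = 9.7277; S(1,+0) = 10.9700; S(1,+1) = 12.3709
  k=2: S(2,-2) = 8.6261; S(2,-1) = 9.7277; S(2,+0) = 10.9700; S(2,+1) = 12.3709; S(2,+2) = 13.9507
Terminal payoffs V(N, j) = max(K - S_T, 0):
  V(2,-2) = 2.833869; V(2,-1) = 1.732274; V(2,+0) = 0.490000; V(2,+1) = 0.000000; V(2,+2) = 0.000000
Backward induction: V(k, j) = exp(-r*dt) * [p_u * V(k+1, j+1) + p_m * V(k+1, j) + p_d * V(k+1, j-1)]
  V(1,-1) = exp(-r*dt) * [p_u*0.490000 + p_m*1.732274 + p_d*2.833869] = 1.720356
  V(1,+0) = exp(-r*dt) * [p_u*0.000000 + p_m*0.490000 + p_d*1.732274] = 0.624574
  V(1,+1) = exp(-r*dt) * [p_u*0.000000 + p_m*0.000000 + p_d*0.490000] = 0.084364
  V(0,+0) = exp(-r*dt) * [p_u*0.084364 + p_m*0.624574 + p_d*1.720356] = 0.725711


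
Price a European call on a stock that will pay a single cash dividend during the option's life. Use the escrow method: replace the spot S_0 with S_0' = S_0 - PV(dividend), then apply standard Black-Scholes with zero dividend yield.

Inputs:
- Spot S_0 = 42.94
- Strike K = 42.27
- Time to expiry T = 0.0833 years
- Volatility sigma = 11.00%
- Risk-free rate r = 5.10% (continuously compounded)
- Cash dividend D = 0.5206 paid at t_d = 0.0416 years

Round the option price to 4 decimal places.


Answer: Price = 0.7161

Derivation:
PV(D) = D * exp(-r * t_d) = 0.5206 * 0.99788065 = 0.51949667
S_0' = S_0 - PV(D) = 42.9400 - 0.51949667 = 42.42050333
d1 = (ln(S_0'/K) + (r + sigma^2/2)*T) / (sigma*sqrt(T)) = 0.26163814
d2 = d1 - sigma*sqrt(T) = 0.22989023
exp(-rT) = 0.99576071
N(d1) = 0.60319978; N(d2) = 0.59091146
C = S_0' * N(d1) - K * exp(-rT) * N(d2) = 42.42050333 * 0.60319978 - 42.2700 * 0.99576071 * 0.59091146 = 0.7161


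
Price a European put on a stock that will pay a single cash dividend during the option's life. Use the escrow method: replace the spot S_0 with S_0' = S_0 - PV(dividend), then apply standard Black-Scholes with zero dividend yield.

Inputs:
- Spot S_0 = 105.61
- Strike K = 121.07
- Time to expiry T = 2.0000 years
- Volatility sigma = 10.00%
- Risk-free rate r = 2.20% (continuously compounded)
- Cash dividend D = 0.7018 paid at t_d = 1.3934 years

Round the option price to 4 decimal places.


PV(D) = D * exp(-r * t_d) = 0.7018 * 0.96981029 = 0.68061286
S_0' = S_0 - PV(D) = 105.6100 - 0.68061286 = 104.92938714
d1 = (ln(S_0'/K) + (r + sigma^2/2)*T) / (sigma*sqrt(T)) = -0.62989970
d2 = d1 - sigma*sqrt(T) = -0.77132106
exp(-rT) = 0.95695396
N(-d1) = 0.73561990; N(-d2) = 0.77974167
P = K * exp(-rT) * N(-d2) - S_0' * N(-d1) = 121.0700 * 0.95695396 * 0.77974167 - 104.92938714 * 0.73561990 = 13.1515

Answer: Price = 13.1515


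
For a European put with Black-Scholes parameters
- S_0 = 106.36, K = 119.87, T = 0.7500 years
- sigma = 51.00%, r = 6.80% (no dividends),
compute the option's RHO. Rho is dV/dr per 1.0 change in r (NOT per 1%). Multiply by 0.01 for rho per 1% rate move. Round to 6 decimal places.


d1 = 0.0655671663; d2 = -0.3761057896
phi(d1) = 0.3980856643; exp(-qT) = 1.0000000000; exp(-rT) = 0.9502786705
N(-d2) = 0.6465808748
Rho = -K*T*exp(-rT)*N(-d2) = -119.8700 * 0.7500 * 0.9502786705 * 0.6465808748 = -55.238974

Answer: Rho = -55.238974


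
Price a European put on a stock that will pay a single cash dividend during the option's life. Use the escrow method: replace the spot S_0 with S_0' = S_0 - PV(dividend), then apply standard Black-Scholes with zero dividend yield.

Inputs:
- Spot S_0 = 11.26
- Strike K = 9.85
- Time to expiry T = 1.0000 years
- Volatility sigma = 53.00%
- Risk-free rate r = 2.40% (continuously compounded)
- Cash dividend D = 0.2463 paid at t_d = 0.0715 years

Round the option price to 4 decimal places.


Answer: Price = 1.5255

Derivation:
PV(D) = D * exp(-r * t_d) = 0.2463 * 0.99828547 = 0.24587771
S_0' = S_0 - PV(D) = 11.2600 - 0.24587771 = 11.01412229
d1 = (ln(S_0'/K) + (r + sigma^2/2)*T) / (sigma*sqrt(T)) = 0.52105064
d2 = d1 - sigma*sqrt(T) = -0.00894936
exp(-rT) = 0.97628571
N(-d1) = 0.30116575; N(-d2) = 0.50357023
P = K * exp(-rT) * N(-d2) - S_0' * N(-d1) = 9.8500 * 0.97628571 * 0.50357023 - 11.01412229 * 0.30116575 = 1.5255


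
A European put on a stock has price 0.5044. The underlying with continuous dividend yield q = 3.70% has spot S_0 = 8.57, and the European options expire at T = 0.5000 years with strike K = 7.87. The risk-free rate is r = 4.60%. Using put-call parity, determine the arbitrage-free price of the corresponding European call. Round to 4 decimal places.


Put-call parity: C - P = S_0 * exp(-qT) - K * exp(-rT).
S_0 * exp(-qT) = 8.5700 * 0.98167007 = 8.41291254
K * exp(-rT) = 7.8700 * 0.97726248 = 7.69105575
C = P + S*exp(-qT) - K*exp(-rT)
C = 0.5044 + 8.41291254 - 7.69105575 = 1.2263

Answer: Call price = 1.2263


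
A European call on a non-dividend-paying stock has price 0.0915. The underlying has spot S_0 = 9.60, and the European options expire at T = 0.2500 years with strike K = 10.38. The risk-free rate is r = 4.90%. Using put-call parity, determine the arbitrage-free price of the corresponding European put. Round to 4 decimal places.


Put-call parity: C - P = S_0 * exp(-qT) - K * exp(-rT).
S_0 * exp(-qT) = 9.6000 * 1.00000000 = 9.60000000
K * exp(-rT) = 10.3800 * 0.98782473 = 10.25362065
P = C - S*exp(-qT) + K*exp(-rT)
P = 0.0915 - 9.60000000 + 10.25362065 = 0.7451

Answer: Put price = 0.7451


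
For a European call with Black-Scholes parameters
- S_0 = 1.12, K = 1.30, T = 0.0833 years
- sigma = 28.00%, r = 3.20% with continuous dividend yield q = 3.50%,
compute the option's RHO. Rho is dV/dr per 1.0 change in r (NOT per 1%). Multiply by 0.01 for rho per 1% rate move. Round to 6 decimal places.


Answer: Rho = 0.003190

Derivation:
d1 = -1.8068918810; d2 = -1.8877047513
phi(d1) = 0.0779749492; exp(-qT) = 0.9970887459; exp(-rT) = 0.9973379496
N(d2) = 0.0295327991
Rho = K*T*exp(-rT)*N(d2) = 1.3000 * 0.0833 * 0.9973379496 * 0.0295327991 = 0.003190
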